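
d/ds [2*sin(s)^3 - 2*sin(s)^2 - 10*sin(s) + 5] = 2*(3*sin(s)^2 - 2*sin(s) - 5)*cos(s)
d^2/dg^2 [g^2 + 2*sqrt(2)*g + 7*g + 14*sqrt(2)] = 2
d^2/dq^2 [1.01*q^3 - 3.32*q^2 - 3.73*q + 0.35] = 6.06*q - 6.64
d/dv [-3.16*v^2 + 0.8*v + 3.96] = 0.8 - 6.32*v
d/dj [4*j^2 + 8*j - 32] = 8*j + 8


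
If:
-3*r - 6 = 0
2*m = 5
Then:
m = 5/2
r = -2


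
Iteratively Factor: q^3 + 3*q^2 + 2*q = (q + 2)*(q^2 + q) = (q + 1)*(q + 2)*(q)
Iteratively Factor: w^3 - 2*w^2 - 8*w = (w + 2)*(w^2 - 4*w) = w*(w + 2)*(w - 4)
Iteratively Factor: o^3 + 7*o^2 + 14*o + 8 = (o + 4)*(o^2 + 3*o + 2) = (o + 2)*(o + 4)*(o + 1)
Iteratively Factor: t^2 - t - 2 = (t + 1)*(t - 2)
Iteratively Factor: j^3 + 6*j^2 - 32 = (j + 4)*(j^2 + 2*j - 8) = (j - 2)*(j + 4)*(j + 4)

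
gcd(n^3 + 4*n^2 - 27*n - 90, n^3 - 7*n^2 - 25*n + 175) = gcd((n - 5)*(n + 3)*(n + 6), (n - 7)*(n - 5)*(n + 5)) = n - 5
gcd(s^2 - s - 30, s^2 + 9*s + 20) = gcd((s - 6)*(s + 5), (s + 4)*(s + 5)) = s + 5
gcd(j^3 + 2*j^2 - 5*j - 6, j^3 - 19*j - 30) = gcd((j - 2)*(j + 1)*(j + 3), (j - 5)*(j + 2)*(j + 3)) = j + 3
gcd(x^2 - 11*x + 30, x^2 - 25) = x - 5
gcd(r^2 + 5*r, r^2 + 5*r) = r^2 + 5*r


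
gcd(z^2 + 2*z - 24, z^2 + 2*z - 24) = z^2 + 2*z - 24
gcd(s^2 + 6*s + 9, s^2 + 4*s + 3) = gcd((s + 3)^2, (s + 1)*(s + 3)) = s + 3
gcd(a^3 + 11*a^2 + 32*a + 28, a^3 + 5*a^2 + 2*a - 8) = a + 2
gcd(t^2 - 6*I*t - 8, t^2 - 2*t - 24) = 1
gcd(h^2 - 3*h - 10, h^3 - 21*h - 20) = h - 5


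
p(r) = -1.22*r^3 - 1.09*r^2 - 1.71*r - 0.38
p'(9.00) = -317.79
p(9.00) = -993.44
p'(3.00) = -41.19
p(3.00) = -48.26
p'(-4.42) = -63.58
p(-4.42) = 91.23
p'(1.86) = -18.43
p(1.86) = -15.18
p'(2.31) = -26.28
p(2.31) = -25.18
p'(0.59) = -4.27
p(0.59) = -2.02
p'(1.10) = -8.54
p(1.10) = -5.20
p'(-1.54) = -7.03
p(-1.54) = 4.12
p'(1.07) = -8.23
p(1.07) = -4.95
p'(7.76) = -239.02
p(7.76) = -649.38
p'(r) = -3.66*r^2 - 2.18*r - 1.71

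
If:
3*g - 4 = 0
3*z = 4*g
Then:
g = 4/3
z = 16/9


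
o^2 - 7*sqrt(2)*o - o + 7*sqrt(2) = (o - 1)*(o - 7*sqrt(2))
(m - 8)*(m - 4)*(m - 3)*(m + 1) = m^4 - 14*m^3 + 53*m^2 - 28*m - 96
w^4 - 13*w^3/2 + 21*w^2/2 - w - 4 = (w - 4)*(w - 2)*(w - 1)*(w + 1/2)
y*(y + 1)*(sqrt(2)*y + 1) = sqrt(2)*y^3 + y^2 + sqrt(2)*y^2 + y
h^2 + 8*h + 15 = (h + 3)*(h + 5)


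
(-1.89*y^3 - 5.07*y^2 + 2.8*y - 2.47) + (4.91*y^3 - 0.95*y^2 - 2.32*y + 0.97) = 3.02*y^3 - 6.02*y^2 + 0.48*y - 1.5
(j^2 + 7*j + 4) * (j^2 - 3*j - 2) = j^4 + 4*j^3 - 19*j^2 - 26*j - 8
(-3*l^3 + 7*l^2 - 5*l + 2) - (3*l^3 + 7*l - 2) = -6*l^3 + 7*l^2 - 12*l + 4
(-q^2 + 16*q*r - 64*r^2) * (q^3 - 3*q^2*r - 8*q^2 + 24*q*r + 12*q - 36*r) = -q^5 + 19*q^4*r + 8*q^4 - 112*q^3*r^2 - 152*q^3*r - 12*q^3 + 192*q^2*r^3 + 896*q^2*r^2 + 228*q^2*r - 1536*q*r^3 - 1344*q*r^2 + 2304*r^3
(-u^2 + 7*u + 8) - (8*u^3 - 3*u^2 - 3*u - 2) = -8*u^3 + 2*u^2 + 10*u + 10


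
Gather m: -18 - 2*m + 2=-2*m - 16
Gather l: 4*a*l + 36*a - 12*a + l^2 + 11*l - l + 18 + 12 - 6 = 24*a + l^2 + l*(4*a + 10) + 24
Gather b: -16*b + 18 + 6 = 24 - 16*b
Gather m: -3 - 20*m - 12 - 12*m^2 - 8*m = -12*m^2 - 28*m - 15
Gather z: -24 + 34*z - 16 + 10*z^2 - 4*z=10*z^2 + 30*z - 40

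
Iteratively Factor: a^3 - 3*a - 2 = (a + 1)*(a^2 - a - 2) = (a + 1)^2*(a - 2)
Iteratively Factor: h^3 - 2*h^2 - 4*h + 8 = (h - 2)*(h^2 - 4) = (h - 2)^2*(h + 2)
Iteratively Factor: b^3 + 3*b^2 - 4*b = (b + 4)*(b^2 - b) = b*(b + 4)*(b - 1)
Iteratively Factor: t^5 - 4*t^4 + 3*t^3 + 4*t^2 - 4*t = (t - 1)*(t^4 - 3*t^3 + 4*t) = (t - 2)*(t - 1)*(t^3 - t^2 - 2*t) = (t - 2)*(t - 1)*(t + 1)*(t^2 - 2*t) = t*(t - 2)*(t - 1)*(t + 1)*(t - 2)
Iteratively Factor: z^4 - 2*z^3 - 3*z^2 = (z - 3)*(z^3 + z^2) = z*(z - 3)*(z^2 + z) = z^2*(z - 3)*(z + 1)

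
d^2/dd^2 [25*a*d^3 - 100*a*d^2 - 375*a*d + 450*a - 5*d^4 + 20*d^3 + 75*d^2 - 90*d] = 150*a*d - 200*a - 60*d^2 + 120*d + 150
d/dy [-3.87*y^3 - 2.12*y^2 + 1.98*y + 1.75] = -11.61*y^2 - 4.24*y + 1.98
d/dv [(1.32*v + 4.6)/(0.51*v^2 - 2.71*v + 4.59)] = (-0.6732*v^2 - 4.692*v + 18.5248)/(0.2601*v^4 - 2.7642*v^3 + 12.0259*v^2 - 24.8778*v + 21.0681)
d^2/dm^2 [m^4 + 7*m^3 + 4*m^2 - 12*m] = 12*m^2 + 42*m + 8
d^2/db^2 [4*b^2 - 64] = 8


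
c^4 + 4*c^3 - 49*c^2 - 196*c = c*(c - 7)*(c + 4)*(c + 7)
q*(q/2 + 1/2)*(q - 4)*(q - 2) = q^4/2 - 5*q^3/2 + q^2 + 4*q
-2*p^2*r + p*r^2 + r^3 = r*(-p + r)*(2*p + r)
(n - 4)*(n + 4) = n^2 - 16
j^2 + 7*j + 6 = (j + 1)*(j + 6)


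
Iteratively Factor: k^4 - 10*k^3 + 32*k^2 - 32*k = (k)*(k^3 - 10*k^2 + 32*k - 32) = k*(k - 4)*(k^2 - 6*k + 8) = k*(k - 4)*(k - 2)*(k - 4)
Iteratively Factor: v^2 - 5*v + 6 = (v - 2)*(v - 3)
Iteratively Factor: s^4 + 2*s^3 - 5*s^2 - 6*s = (s)*(s^3 + 2*s^2 - 5*s - 6) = s*(s + 3)*(s^2 - s - 2) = s*(s + 1)*(s + 3)*(s - 2)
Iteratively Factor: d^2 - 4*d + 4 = (d - 2)*(d - 2)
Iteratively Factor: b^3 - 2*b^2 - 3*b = (b - 3)*(b^2 + b) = (b - 3)*(b + 1)*(b)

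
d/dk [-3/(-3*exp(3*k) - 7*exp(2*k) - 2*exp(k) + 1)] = (-27*exp(2*k) - 42*exp(k) - 6)*exp(k)/(3*exp(3*k) + 7*exp(2*k) + 2*exp(k) - 1)^2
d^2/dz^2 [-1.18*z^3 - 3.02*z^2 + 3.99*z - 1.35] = -7.08*z - 6.04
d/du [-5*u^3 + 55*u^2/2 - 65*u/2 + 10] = -15*u^2 + 55*u - 65/2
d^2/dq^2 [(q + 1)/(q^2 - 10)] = 2*(4*q^2*(q + 1) - (3*q + 1)*(q^2 - 10))/(q^2 - 10)^3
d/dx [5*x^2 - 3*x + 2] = 10*x - 3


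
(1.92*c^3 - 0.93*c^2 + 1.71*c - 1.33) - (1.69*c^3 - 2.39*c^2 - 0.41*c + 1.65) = 0.23*c^3 + 1.46*c^2 + 2.12*c - 2.98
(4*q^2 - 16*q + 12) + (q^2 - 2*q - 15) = 5*q^2 - 18*q - 3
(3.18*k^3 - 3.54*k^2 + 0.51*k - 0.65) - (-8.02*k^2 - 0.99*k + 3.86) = 3.18*k^3 + 4.48*k^2 + 1.5*k - 4.51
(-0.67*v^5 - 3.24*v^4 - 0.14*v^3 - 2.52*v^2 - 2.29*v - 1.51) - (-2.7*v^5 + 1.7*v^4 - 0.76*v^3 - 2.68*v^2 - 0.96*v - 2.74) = 2.03*v^5 - 4.94*v^4 + 0.62*v^3 + 0.16*v^2 - 1.33*v + 1.23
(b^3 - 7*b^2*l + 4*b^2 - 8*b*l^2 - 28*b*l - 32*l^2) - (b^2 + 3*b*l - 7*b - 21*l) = b^3 - 7*b^2*l + 3*b^2 - 8*b*l^2 - 31*b*l + 7*b - 32*l^2 + 21*l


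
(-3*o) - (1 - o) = -2*o - 1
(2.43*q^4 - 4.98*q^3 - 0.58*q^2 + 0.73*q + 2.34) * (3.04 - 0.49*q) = -1.1907*q^5 + 9.8274*q^4 - 14.855*q^3 - 2.1209*q^2 + 1.0726*q + 7.1136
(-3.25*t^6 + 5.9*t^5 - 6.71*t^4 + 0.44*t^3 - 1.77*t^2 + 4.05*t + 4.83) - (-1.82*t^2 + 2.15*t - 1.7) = -3.25*t^6 + 5.9*t^5 - 6.71*t^4 + 0.44*t^3 + 0.05*t^2 + 1.9*t + 6.53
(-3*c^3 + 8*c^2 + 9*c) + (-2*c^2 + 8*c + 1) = -3*c^3 + 6*c^2 + 17*c + 1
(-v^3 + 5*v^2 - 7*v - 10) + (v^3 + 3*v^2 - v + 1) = 8*v^2 - 8*v - 9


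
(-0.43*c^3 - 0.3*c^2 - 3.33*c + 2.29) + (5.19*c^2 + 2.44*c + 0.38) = -0.43*c^3 + 4.89*c^2 - 0.89*c + 2.67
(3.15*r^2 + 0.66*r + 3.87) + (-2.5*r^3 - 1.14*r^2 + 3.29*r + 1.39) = -2.5*r^3 + 2.01*r^2 + 3.95*r + 5.26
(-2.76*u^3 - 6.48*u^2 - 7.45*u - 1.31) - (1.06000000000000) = -2.76*u^3 - 6.48*u^2 - 7.45*u - 2.37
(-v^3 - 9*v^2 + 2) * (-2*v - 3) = 2*v^4 + 21*v^3 + 27*v^2 - 4*v - 6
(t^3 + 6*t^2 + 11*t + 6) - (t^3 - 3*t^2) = 9*t^2 + 11*t + 6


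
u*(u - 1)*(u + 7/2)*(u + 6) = u^4 + 17*u^3/2 + 23*u^2/2 - 21*u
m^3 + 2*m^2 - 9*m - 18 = (m - 3)*(m + 2)*(m + 3)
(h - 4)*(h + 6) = h^2 + 2*h - 24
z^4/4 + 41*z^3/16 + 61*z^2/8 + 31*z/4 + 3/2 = (z/4 + 1/2)*(z + 1/4)*(z + 2)*(z + 6)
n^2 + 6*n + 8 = (n + 2)*(n + 4)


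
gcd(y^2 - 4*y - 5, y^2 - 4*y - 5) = y^2 - 4*y - 5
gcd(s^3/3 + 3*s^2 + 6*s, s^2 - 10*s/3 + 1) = 1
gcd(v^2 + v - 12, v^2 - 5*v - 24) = 1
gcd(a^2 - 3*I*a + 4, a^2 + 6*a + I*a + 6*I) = a + I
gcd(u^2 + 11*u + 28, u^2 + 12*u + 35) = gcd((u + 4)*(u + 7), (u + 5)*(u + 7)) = u + 7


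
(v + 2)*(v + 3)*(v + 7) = v^3 + 12*v^2 + 41*v + 42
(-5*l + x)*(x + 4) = -5*l*x - 20*l + x^2 + 4*x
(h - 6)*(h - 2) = h^2 - 8*h + 12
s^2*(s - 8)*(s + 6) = s^4 - 2*s^3 - 48*s^2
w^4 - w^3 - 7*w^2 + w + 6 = (w - 3)*(w - 1)*(w + 1)*(w + 2)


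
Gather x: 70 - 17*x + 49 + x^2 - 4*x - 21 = x^2 - 21*x + 98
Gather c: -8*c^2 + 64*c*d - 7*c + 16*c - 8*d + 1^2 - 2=-8*c^2 + c*(64*d + 9) - 8*d - 1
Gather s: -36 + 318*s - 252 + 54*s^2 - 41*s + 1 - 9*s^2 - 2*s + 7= 45*s^2 + 275*s - 280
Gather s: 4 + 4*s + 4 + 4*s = 8*s + 8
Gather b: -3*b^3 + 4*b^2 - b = -3*b^3 + 4*b^2 - b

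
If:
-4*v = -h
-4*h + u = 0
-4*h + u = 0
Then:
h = 4*v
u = 16*v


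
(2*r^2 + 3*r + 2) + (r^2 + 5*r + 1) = 3*r^2 + 8*r + 3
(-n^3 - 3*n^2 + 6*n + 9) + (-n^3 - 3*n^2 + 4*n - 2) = -2*n^3 - 6*n^2 + 10*n + 7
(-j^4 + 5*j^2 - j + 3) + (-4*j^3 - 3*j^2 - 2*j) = -j^4 - 4*j^3 + 2*j^2 - 3*j + 3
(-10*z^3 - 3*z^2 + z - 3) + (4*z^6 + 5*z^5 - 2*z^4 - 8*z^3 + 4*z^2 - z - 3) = 4*z^6 + 5*z^5 - 2*z^4 - 18*z^3 + z^2 - 6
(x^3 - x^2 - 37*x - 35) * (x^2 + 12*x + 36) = x^5 + 11*x^4 - 13*x^3 - 515*x^2 - 1752*x - 1260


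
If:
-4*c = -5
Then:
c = 5/4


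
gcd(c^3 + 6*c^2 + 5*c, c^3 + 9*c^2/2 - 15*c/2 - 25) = c + 5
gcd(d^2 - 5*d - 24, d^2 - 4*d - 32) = d - 8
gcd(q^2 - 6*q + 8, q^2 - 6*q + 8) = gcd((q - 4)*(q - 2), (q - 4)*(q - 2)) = q^2 - 6*q + 8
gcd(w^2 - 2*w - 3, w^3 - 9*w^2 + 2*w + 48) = w - 3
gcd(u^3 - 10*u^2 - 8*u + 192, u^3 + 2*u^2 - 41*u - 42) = u - 6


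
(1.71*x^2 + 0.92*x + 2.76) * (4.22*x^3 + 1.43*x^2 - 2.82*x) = 7.2162*x^5 + 6.3277*x^4 + 8.1406*x^3 + 1.3524*x^2 - 7.7832*x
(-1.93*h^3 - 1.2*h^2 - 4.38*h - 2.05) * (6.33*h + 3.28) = -12.2169*h^4 - 13.9264*h^3 - 31.6614*h^2 - 27.3429*h - 6.724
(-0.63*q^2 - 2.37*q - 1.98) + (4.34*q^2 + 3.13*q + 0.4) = 3.71*q^2 + 0.76*q - 1.58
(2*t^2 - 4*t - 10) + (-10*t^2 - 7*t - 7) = -8*t^2 - 11*t - 17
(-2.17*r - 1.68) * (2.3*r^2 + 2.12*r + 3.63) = -4.991*r^3 - 8.4644*r^2 - 11.4387*r - 6.0984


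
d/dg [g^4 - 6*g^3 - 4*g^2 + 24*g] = 4*g^3 - 18*g^2 - 8*g + 24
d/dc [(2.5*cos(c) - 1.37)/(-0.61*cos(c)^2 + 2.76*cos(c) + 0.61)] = (-1.525*cos(c)^2 + 1.6714*cos(c) - 5.3062)*sin(c)/(0.3721*sin(c)^4 + 3.3672*sin(c)^2*cos(c) - 7.6176*sin(c)^2 + 7.6176)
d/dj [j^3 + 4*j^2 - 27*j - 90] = 3*j^2 + 8*j - 27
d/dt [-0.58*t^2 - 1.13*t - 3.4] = -1.16*t - 1.13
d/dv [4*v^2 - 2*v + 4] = 8*v - 2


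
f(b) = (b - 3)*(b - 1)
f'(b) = 2*b - 4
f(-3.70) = 31.49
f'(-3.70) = -11.40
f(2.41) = -0.83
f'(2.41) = 0.82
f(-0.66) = 6.08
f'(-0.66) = -5.32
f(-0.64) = 5.97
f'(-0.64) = -5.28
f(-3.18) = 25.83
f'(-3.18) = -10.36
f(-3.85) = 33.22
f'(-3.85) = -11.70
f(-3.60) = 30.36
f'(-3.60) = -11.20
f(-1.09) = 8.55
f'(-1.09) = -6.18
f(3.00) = 0.00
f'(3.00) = 2.00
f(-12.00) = 195.00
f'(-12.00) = -28.00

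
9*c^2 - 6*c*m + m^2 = (-3*c + m)^2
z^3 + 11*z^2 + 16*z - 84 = (z - 2)*(z + 6)*(z + 7)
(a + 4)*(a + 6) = a^2 + 10*a + 24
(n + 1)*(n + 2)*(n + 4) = n^3 + 7*n^2 + 14*n + 8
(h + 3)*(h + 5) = h^2 + 8*h + 15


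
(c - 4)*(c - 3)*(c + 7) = c^3 - 37*c + 84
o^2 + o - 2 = (o - 1)*(o + 2)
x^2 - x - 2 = (x - 2)*(x + 1)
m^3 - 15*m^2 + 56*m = m*(m - 8)*(m - 7)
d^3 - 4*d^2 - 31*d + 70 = (d - 7)*(d - 2)*(d + 5)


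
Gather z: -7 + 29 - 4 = 18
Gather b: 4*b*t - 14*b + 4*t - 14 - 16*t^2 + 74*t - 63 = b*(4*t - 14) - 16*t^2 + 78*t - 77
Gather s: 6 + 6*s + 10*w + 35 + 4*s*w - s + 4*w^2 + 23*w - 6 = s*(4*w + 5) + 4*w^2 + 33*w + 35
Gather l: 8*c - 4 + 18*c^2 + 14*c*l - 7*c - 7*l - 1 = 18*c^2 + c + l*(14*c - 7) - 5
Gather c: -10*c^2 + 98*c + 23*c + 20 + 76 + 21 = -10*c^2 + 121*c + 117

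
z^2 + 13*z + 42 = (z + 6)*(z + 7)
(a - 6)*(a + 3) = a^2 - 3*a - 18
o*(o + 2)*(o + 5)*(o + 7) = o^4 + 14*o^3 + 59*o^2 + 70*o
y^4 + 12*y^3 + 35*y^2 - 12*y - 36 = (y - 1)*(y + 1)*(y + 6)^2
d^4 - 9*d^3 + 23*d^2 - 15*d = d*(d - 5)*(d - 3)*(d - 1)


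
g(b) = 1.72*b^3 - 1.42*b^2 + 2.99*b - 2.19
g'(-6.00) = 205.79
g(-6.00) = -442.77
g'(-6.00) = 205.79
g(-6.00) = -442.77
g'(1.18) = 6.82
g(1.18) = 2.19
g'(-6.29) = 225.00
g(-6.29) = -505.21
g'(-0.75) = 8.02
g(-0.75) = -5.96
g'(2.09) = 19.59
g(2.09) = 13.56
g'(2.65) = 31.70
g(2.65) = 27.77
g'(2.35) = 24.81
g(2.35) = 19.32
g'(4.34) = 87.86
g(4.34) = 124.64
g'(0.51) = 2.88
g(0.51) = -0.81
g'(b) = 5.16*b^2 - 2.84*b + 2.99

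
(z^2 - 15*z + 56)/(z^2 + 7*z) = (z^2 - 15*z + 56)/(z*(z + 7))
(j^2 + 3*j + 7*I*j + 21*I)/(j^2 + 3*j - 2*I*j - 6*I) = (j + 7*I)/(j - 2*I)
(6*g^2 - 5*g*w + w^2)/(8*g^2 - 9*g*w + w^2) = (6*g^2 - 5*g*w + w^2)/(8*g^2 - 9*g*w + w^2)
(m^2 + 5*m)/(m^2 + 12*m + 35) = m/(m + 7)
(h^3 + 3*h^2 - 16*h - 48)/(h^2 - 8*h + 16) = (h^2 + 7*h + 12)/(h - 4)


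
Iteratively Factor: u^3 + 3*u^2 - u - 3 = (u + 1)*(u^2 + 2*u - 3) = (u - 1)*(u + 1)*(u + 3)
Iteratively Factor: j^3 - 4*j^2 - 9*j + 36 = (j - 3)*(j^2 - j - 12) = (j - 3)*(j + 3)*(j - 4)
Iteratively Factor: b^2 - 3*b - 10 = (b - 5)*(b + 2)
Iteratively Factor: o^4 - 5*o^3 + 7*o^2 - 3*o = (o)*(o^3 - 5*o^2 + 7*o - 3) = o*(o - 3)*(o^2 - 2*o + 1) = o*(o - 3)*(o - 1)*(o - 1)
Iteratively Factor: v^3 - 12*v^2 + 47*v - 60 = (v - 5)*(v^2 - 7*v + 12) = (v - 5)*(v - 3)*(v - 4)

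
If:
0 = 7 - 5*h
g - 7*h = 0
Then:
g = 49/5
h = 7/5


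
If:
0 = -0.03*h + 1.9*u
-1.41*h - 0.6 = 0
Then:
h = -0.43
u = -0.01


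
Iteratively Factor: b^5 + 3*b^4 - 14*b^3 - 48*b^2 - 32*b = (b - 4)*(b^4 + 7*b^3 + 14*b^2 + 8*b) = (b - 4)*(b + 4)*(b^3 + 3*b^2 + 2*b) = (b - 4)*(b + 2)*(b + 4)*(b^2 + b) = (b - 4)*(b + 1)*(b + 2)*(b + 4)*(b)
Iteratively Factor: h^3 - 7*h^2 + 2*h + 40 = (h + 2)*(h^2 - 9*h + 20) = (h - 4)*(h + 2)*(h - 5)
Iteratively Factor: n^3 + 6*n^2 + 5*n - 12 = (n + 4)*(n^2 + 2*n - 3) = (n - 1)*(n + 4)*(n + 3)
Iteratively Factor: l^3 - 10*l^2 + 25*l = (l)*(l^2 - 10*l + 25) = l*(l - 5)*(l - 5)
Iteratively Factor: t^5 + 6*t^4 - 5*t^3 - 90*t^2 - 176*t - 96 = (t + 3)*(t^4 + 3*t^3 - 14*t^2 - 48*t - 32) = (t + 1)*(t + 3)*(t^3 + 2*t^2 - 16*t - 32) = (t - 4)*(t + 1)*(t + 3)*(t^2 + 6*t + 8) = (t - 4)*(t + 1)*(t + 3)*(t + 4)*(t + 2)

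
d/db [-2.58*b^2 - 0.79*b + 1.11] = -5.16*b - 0.79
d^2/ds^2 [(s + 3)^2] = 2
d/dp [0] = 0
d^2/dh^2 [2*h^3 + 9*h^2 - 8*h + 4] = 12*h + 18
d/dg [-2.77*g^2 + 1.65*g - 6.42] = 1.65 - 5.54*g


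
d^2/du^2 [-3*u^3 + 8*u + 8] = -18*u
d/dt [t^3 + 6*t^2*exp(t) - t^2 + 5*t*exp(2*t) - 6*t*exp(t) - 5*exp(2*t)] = 6*t^2*exp(t) + 3*t^2 + 10*t*exp(2*t) + 6*t*exp(t) - 2*t - 5*exp(2*t) - 6*exp(t)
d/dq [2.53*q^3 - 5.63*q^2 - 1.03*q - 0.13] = 7.59*q^2 - 11.26*q - 1.03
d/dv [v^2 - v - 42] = 2*v - 1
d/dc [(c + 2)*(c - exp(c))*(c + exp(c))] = 3*c^2 - 2*c*exp(2*c) + 4*c - 5*exp(2*c)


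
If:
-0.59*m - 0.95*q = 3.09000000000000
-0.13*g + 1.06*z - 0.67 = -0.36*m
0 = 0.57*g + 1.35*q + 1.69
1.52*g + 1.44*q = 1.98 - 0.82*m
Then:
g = 4.37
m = -0.25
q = -3.10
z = 1.25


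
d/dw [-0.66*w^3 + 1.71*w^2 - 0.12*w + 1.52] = -1.98*w^2 + 3.42*w - 0.12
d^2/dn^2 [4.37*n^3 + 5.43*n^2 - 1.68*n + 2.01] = 26.22*n + 10.86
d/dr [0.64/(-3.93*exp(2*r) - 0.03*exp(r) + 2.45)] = (5.0304*exp(r) + 0.0192)*exp(r)/(3.93*exp(2*r) + 0.03*exp(r) - 2.45)^2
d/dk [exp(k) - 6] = exp(k)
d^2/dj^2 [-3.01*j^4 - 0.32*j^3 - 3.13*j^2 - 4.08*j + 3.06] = -36.12*j^2 - 1.92*j - 6.26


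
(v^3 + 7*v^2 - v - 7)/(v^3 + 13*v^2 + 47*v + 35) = (v - 1)/(v + 5)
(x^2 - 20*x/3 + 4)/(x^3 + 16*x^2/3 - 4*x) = (x - 6)/(x*(x + 6))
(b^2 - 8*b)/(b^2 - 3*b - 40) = b/(b + 5)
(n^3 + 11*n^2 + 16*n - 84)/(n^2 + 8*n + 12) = (n^2 + 5*n - 14)/(n + 2)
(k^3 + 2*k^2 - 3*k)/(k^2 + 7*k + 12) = k*(k - 1)/(k + 4)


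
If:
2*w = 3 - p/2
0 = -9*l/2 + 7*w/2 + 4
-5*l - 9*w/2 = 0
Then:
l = 72/151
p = 1226/151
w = -80/151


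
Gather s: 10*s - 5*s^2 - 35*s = -5*s^2 - 25*s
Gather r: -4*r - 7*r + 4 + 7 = 11 - 11*r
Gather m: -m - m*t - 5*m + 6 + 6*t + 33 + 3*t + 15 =m*(-t - 6) + 9*t + 54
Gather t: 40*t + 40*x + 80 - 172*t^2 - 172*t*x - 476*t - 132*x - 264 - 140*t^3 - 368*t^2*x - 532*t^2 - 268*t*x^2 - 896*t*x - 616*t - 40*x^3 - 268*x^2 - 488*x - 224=-140*t^3 + t^2*(-368*x - 704) + t*(-268*x^2 - 1068*x - 1052) - 40*x^3 - 268*x^2 - 580*x - 408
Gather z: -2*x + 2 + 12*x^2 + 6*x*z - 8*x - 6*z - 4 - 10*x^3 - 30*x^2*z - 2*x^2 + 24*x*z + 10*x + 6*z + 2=-10*x^3 + 10*x^2 + z*(-30*x^2 + 30*x)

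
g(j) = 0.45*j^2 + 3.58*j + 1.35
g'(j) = 0.9*j + 3.58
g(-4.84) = -5.44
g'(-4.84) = -0.78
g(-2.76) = -5.10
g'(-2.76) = 1.10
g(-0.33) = 0.22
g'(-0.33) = 3.28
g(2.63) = 13.88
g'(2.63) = 5.95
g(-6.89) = -1.95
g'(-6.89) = -2.62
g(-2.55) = -4.85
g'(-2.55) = 1.28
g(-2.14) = -4.25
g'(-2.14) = 1.65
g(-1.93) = -3.88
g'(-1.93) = 1.84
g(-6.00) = -3.93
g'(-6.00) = -1.82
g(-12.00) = 23.19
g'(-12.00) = -7.22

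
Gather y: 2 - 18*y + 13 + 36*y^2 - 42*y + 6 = 36*y^2 - 60*y + 21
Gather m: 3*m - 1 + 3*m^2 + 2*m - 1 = 3*m^2 + 5*m - 2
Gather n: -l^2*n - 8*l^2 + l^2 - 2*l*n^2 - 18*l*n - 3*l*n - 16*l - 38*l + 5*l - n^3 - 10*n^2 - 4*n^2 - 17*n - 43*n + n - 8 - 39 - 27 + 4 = -7*l^2 - 49*l - n^3 + n^2*(-2*l - 14) + n*(-l^2 - 21*l - 59) - 70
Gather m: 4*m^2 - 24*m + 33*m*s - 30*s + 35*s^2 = 4*m^2 + m*(33*s - 24) + 35*s^2 - 30*s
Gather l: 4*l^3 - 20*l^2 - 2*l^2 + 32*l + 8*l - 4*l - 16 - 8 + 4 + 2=4*l^3 - 22*l^2 + 36*l - 18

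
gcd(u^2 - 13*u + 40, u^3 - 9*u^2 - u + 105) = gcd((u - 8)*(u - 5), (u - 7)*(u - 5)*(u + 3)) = u - 5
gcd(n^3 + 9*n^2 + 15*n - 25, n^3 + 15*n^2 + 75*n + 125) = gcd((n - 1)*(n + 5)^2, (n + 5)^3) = n^2 + 10*n + 25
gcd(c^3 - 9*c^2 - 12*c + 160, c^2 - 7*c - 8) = c - 8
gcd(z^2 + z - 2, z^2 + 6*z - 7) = z - 1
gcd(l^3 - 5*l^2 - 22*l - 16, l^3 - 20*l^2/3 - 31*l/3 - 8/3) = l^2 - 7*l - 8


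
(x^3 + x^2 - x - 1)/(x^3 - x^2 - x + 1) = (x + 1)/(x - 1)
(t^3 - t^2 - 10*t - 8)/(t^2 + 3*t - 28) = (t^2 + 3*t + 2)/(t + 7)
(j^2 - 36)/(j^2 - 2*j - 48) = (j - 6)/(j - 8)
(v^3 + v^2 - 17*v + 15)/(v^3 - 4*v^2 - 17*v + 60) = (v^2 + 4*v - 5)/(v^2 - v - 20)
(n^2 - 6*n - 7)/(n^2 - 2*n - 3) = (n - 7)/(n - 3)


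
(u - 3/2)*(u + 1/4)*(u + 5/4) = u^3 - 31*u/16 - 15/32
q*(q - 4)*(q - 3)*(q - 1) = q^4 - 8*q^3 + 19*q^2 - 12*q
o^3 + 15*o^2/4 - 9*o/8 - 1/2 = (o - 1/2)*(o + 1/4)*(o + 4)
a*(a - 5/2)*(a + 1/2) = a^3 - 2*a^2 - 5*a/4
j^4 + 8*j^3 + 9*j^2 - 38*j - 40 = (j - 2)*(j + 1)*(j + 4)*(j + 5)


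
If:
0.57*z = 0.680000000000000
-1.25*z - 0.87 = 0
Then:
No Solution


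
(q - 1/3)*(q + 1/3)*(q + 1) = q^3 + q^2 - q/9 - 1/9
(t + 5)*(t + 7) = t^2 + 12*t + 35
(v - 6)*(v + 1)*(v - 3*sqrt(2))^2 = v^4 - 6*sqrt(2)*v^3 - 5*v^3 + 12*v^2 + 30*sqrt(2)*v^2 - 90*v + 36*sqrt(2)*v - 108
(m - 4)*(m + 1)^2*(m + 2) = m^4 - 11*m^2 - 18*m - 8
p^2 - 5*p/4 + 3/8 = (p - 3/4)*(p - 1/2)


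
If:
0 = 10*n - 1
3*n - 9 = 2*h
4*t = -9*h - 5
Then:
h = -87/20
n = 1/10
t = 683/80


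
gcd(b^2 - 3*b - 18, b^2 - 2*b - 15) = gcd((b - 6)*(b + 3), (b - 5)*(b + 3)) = b + 3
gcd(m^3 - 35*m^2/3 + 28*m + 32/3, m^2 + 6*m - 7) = 1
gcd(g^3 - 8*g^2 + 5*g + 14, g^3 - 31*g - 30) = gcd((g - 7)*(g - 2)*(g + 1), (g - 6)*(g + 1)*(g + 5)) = g + 1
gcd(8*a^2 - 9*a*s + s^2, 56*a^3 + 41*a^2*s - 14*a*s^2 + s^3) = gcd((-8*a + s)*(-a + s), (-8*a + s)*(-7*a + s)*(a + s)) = -8*a + s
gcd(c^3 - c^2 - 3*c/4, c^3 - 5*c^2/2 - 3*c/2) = c^2 + c/2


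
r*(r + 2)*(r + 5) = r^3 + 7*r^2 + 10*r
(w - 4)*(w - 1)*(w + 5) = w^3 - 21*w + 20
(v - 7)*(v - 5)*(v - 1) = v^3 - 13*v^2 + 47*v - 35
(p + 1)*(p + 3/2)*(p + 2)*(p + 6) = p^4 + 21*p^3/2 + 67*p^2/2 + 42*p + 18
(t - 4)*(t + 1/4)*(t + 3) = t^3 - 3*t^2/4 - 49*t/4 - 3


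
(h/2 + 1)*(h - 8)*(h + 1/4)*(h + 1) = h^4/2 - 19*h^3/8 - 93*h^2/8 - 43*h/4 - 2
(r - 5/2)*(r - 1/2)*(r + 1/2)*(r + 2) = r^4 - r^3/2 - 21*r^2/4 + r/8 + 5/4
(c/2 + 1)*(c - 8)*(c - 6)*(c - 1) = c^4/2 - 13*c^3/2 + 16*c^2 + 38*c - 48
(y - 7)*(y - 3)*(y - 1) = y^3 - 11*y^2 + 31*y - 21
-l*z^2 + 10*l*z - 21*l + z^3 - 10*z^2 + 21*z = (-l + z)*(z - 7)*(z - 3)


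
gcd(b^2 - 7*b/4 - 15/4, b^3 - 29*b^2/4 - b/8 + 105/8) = b + 5/4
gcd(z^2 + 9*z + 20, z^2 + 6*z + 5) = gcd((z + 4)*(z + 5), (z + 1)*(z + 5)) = z + 5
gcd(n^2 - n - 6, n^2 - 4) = n + 2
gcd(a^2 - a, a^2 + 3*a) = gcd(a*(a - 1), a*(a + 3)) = a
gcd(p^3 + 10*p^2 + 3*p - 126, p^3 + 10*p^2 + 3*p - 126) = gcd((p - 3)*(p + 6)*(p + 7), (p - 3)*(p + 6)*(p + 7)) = p^3 + 10*p^2 + 3*p - 126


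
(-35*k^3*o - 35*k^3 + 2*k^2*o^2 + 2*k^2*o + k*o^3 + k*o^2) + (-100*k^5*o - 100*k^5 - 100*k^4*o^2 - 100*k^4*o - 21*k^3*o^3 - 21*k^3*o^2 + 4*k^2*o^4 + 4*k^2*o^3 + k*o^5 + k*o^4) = -100*k^5*o - 100*k^5 - 100*k^4*o^2 - 100*k^4*o - 21*k^3*o^3 - 21*k^3*o^2 - 35*k^3*o - 35*k^3 + 4*k^2*o^4 + 4*k^2*o^3 + 2*k^2*o^2 + 2*k^2*o + k*o^5 + k*o^4 + k*o^3 + k*o^2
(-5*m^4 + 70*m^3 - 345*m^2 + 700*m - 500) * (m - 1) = -5*m^5 + 75*m^4 - 415*m^3 + 1045*m^2 - 1200*m + 500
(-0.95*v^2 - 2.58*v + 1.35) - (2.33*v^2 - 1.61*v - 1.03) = -3.28*v^2 - 0.97*v + 2.38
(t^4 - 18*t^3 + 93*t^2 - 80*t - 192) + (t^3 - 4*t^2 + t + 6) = t^4 - 17*t^3 + 89*t^2 - 79*t - 186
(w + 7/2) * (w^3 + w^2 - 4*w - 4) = w^4 + 9*w^3/2 - w^2/2 - 18*w - 14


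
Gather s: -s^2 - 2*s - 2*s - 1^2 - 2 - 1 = -s^2 - 4*s - 4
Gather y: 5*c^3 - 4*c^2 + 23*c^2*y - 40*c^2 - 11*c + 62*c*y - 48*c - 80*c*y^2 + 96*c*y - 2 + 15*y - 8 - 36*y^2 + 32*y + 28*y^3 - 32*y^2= 5*c^3 - 44*c^2 - 59*c + 28*y^3 + y^2*(-80*c - 68) + y*(23*c^2 + 158*c + 47) - 10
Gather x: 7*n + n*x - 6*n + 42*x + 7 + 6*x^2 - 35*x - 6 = n + 6*x^2 + x*(n + 7) + 1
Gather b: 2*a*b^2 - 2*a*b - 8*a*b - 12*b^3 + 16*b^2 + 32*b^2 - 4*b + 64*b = -12*b^3 + b^2*(2*a + 48) + b*(60 - 10*a)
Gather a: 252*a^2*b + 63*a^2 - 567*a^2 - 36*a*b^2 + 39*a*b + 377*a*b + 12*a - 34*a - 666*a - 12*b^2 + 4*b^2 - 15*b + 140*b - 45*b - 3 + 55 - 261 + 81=a^2*(252*b - 504) + a*(-36*b^2 + 416*b - 688) - 8*b^2 + 80*b - 128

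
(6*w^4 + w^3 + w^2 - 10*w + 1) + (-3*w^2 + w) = 6*w^4 + w^3 - 2*w^2 - 9*w + 1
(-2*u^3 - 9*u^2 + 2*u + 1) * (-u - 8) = 2*u^4 + 25*u^3 + 70*u^2 - 17*u - 8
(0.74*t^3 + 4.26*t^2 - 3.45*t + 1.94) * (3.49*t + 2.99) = 2.5826*t^4 + 17.08*t^3 + 0.696899999999999*t^2 - 3.5449*t + 5.8006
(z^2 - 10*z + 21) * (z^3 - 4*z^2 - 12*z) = z^5 - 14*z^4 + 49*z^3 + 36*z^2 - 252*z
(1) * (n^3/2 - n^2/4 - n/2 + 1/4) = n^3/2 - n^2/4 - n/2 + 1/4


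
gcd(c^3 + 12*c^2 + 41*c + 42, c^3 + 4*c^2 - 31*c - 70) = c^2 + 9*c + 14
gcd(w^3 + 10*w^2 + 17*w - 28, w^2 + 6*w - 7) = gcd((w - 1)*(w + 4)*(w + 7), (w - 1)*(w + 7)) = w^2 + 6*w - 7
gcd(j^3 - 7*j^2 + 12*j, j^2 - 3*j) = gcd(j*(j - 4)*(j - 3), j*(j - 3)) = j^2 - 3*j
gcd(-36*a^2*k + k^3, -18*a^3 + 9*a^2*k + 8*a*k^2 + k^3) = 6*a + k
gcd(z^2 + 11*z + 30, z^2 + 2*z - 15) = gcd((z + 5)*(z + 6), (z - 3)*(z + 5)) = z + 5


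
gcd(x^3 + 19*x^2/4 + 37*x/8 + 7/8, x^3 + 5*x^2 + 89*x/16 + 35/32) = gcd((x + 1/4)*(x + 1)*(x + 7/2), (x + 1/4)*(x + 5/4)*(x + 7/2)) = x^2 + 15*x/4 + 7/8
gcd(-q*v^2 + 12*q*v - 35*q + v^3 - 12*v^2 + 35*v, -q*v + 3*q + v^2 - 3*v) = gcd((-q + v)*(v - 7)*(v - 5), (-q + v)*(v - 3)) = q - v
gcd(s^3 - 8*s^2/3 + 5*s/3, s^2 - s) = s^2 - s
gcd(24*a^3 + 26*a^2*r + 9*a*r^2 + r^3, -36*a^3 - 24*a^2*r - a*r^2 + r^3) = 6*a^2 + 5*a*r + r^2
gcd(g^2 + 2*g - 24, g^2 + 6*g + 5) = 1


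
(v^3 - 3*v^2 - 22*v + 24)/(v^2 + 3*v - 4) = v - 6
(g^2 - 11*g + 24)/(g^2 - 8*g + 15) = (g - 8)/(g - 5)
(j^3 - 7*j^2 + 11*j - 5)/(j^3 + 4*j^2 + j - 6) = (j^2 - 6*j + 5)/(j^2 + 5*j + 6)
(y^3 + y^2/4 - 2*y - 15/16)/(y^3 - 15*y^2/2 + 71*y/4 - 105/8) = (8*y^2 + 14*y + 5)/(2*(4*y^2 - 24*y + 35))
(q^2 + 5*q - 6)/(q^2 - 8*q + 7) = (q + 6)/(q - 7)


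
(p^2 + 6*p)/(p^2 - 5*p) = (p + 6)/(p - 5)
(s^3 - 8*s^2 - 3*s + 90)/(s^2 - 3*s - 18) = s - 5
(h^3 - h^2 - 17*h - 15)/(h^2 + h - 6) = (h^2 - 4*h - 5)/(h - 2)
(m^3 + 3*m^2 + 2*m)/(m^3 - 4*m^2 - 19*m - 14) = m/(m - 7)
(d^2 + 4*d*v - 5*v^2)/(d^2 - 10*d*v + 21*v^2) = (d^2 + 4*d*v - 5*v^2)/(d^2 - 10*d*v + 21*v^2)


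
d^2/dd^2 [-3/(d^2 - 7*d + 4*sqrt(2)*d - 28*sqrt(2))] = 6*(d^2 - 7*d + 4*sqrt(2)*d - (2*d - 7 + 4*sqrt(2))^2 - 28*sqrt(2))/(d^2 - 7*d + 4*sqrt(2)*d - 28*sqrt(2))^3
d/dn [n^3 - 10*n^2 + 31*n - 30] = 3*n^2 - 20*n + 31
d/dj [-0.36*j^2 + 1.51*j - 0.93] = 1.51 - 0.72*j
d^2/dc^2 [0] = 0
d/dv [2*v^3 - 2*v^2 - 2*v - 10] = 6*v^2 - 4*v - 2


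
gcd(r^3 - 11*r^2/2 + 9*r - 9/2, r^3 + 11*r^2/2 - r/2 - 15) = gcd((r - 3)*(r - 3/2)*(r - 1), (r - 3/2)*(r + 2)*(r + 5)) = r - 3/2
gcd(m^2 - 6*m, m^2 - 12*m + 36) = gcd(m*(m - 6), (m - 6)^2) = m - 6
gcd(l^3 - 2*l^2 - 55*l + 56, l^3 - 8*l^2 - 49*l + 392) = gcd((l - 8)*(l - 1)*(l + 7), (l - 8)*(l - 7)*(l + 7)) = l^2 - l - 56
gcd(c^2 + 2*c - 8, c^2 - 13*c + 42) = 1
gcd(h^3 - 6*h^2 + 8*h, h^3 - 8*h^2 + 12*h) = h^2 - 2*h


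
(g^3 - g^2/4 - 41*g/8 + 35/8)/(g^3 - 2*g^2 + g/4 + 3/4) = (8*g^2 + 6*g - 35)/(2*(4*g^2 - 4*g - 3))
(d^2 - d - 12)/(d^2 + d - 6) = (d - 4)/(d - 2)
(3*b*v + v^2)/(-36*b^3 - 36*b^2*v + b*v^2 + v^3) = v*(3*b + v)/(-36*b^3 - 36*b^2*v + b*v^2 + v^3)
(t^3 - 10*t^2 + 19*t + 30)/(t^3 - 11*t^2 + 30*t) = (t + 1)/t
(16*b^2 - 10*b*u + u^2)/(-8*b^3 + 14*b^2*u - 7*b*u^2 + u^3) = (-8*b + u)/(4*b^2 - 5*b*u + u^2)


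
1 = 1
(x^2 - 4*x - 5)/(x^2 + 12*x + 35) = (x^2 - 4*x - 5)/(x^2 + 12*x + 35)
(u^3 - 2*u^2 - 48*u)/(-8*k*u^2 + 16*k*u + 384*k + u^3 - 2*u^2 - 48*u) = u/(-8*k + u)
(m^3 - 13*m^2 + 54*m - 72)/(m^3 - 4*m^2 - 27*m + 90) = (m - 4)/(m + 5)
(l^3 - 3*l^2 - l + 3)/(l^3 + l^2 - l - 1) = (l - 3)/(l + 1)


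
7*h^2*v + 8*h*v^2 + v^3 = v*(h + v)*(7*h + v)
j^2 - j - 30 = (j - 6)*(j + 5)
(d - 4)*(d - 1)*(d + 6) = d^3 + d^2 - 26*d + 24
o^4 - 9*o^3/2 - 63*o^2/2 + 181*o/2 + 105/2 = (o - 7)*(o - 3)*(o + 1/2)*(o + 5)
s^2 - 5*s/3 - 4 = (s - 3)*(s + 4/3)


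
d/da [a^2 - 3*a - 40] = 2*a - 3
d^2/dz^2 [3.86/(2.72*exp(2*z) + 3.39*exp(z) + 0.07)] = (3.86*(5.44*exp(z) + 3.39)*(10.88*exp(z) + 6.78)*exp(z) - (41.9968*exp(z) + 13.0854)*(2.72*exp(2*z) + 3.39*exp(z) + 0.07))*exp(z)/(2.72*exp(2*z) + 3.39*exp(z) + 0.07)^3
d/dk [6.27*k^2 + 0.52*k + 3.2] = 12.54*k + 0.52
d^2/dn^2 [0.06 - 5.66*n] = 0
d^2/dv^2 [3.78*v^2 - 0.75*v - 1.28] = 7.56000000000000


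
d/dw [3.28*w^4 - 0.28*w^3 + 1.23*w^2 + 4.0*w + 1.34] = 13.12*w^3 - 0.84*w^2 + 2.46*w + 4.0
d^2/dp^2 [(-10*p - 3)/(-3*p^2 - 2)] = 18*(10*p^3 + 9*p^2 - 20*p - 2)/(27*p^6 + 54*p^4 + 36*p^2 + 8)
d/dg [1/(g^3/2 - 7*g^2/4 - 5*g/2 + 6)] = 8*(-3*g^2 + 7*g + 5)/(2*g^3 - 7*g^2 - 10*g + 24)^2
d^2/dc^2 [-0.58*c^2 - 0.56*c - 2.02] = -1.16000000000000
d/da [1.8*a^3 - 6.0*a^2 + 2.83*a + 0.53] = 5.4*a^2 - 12.0*a + 2.83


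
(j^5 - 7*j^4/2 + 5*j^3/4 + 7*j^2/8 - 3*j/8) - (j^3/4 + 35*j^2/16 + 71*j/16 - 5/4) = j^5 - 7*j^4/2 + j^3 - 21*j^2/16 - 77*j/16 + 5/4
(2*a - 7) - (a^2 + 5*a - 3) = -a^2 - 3*a - 4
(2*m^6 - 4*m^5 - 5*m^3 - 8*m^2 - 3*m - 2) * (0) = 0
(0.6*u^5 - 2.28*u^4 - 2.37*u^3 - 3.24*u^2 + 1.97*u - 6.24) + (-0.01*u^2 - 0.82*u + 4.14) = 0.6*u^5 - 2.28*u^4 - 2.37*u^3 - 3.25*u^2 + 1.15*u - 2.1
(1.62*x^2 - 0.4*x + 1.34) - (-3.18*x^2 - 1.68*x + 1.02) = 4.8*x^2 + 1.28*x + 0.32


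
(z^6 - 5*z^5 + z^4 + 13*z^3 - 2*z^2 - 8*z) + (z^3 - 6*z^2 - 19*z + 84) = z^6 - 5*z^5 + z^4 + 14*z^3 - 8*z^2 - 27*z + 84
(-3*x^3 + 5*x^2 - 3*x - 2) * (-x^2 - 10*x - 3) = 3*x^5 + 25*x^4 - 38*x^3 + 17*x^2 + 29*x + 6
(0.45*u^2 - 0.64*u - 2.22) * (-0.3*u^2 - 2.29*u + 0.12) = -0.135*u^4 - 0.8385*u^3 + 2.1856*u^2 + 5.007*u - 0.2664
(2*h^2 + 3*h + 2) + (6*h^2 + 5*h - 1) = 8*h^2 + 8*h + 1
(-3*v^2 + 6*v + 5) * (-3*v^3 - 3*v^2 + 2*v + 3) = 9*v^5 - 9*v^4 - 39*v^3 - 12*v^2 + 28*v + 15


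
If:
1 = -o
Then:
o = -1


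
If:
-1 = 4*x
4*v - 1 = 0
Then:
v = 1/4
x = -1/4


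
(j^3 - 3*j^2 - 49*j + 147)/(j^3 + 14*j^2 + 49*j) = (j^2 - 10*j + 21)/(j*(j + 7))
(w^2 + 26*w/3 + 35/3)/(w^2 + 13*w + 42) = (w + 5/3)/(w + 6)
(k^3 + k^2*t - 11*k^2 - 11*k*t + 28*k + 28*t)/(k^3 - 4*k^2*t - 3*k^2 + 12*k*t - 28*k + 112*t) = (-k^2 - k*t + 4*k + 4*t)/(-k^2 + 4*k*t - 4*k + 16*t)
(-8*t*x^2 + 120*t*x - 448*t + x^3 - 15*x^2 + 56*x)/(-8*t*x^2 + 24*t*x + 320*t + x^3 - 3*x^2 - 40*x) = (x - 7)/(x + 5)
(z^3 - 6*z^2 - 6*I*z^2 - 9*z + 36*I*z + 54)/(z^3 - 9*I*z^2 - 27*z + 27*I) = (z - 6)/(z - 3*I)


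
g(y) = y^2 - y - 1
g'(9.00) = 17.00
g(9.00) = 71.00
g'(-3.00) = -7.00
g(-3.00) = 11.00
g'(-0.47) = -1.94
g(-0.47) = -0.31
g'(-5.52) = -12.04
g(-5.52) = 34.99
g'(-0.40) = -1.80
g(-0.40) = -0.44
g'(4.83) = 8.66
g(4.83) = 17.50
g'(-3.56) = -8.12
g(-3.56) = 15.23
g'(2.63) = 4.26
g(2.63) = 3.29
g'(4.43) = 7.86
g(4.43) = 14.19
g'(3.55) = 6.10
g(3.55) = 8.05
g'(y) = 2*y - 1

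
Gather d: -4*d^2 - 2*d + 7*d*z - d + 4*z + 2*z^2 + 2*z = -4*d^2 + d*(7*z - 3) + 2*z^2 + 6*z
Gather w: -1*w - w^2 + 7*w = -w^2 + 6*w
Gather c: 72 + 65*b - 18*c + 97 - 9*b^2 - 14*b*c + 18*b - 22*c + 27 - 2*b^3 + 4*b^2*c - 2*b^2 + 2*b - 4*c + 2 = -2*b^3 - 11*b^2 + 85*b + c*(4*b^2 - 14*b - 44) + 198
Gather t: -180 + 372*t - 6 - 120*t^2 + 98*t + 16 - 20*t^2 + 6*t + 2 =-140*t^2 + 476*t - 168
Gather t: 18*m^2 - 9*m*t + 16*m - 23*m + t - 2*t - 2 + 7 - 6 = 18*m^2 - 7*m + t*(-9*m - 1) - 1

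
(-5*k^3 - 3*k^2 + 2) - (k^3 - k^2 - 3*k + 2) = -6*k^3 - 2*k^2 + 3*k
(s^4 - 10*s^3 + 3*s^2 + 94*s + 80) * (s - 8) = s^5 - 18*s^4 + 83*s^3 + 70*s^2 - 672*s - 640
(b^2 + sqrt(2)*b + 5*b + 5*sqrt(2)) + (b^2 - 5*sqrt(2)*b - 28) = 2*b^2 - 4*sqrt(2)*b + 5*b - 28 + 5*sqrt(2)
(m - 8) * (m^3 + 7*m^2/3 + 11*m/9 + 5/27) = m^4 - 17*m^3/3 - 157*m^2/9 - 259*m/27 - 40/27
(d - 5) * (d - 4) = d^2 - 9*d + 20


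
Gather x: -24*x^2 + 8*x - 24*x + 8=-24*x^2 - 16*x + 8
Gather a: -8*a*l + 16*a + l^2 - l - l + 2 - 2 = a*(16 - 8*l) + l^2 - 2*l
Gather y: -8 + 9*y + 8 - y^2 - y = -y^2 + 8*y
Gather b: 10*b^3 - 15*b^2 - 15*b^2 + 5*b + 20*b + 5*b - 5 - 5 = 10*b^3 - 30*b^2 + 30*b - 10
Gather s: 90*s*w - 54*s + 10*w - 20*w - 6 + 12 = s*(90*w - 54) - 10*w + 6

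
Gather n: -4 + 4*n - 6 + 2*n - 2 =6*n - 12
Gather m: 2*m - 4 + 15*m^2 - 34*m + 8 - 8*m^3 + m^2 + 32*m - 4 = -8*m^3 + 16*m^2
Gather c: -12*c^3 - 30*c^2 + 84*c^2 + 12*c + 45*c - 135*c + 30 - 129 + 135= -12*c^3 + 54*c^2 - 78*c + 36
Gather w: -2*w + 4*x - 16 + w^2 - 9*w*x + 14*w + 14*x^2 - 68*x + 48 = w^2 + w*(12 - 9*x) + 14*x^2 - 64*x + 32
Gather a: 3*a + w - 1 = 3*a + w - 1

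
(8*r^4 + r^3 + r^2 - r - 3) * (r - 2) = 8*r^5 - 15*r^4 - r^3 - 3*r^2 - r + 6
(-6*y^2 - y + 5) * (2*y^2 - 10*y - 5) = -12*y^4 + 58*y^3 + 50*y^2 - 45*y - 25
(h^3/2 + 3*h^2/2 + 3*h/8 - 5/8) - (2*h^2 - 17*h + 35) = h^3/2 - h^2/2 + 139*h/8 - 285/8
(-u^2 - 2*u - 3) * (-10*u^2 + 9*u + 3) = 10*u^4 + 11*u^3 + 9*u^2 - 33*u - 9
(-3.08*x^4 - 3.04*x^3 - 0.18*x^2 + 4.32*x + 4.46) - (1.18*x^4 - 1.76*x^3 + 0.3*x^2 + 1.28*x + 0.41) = -4.26*x^4 - 1.28*x^3 - 0.48*x^2 + 3.04*x + 4.05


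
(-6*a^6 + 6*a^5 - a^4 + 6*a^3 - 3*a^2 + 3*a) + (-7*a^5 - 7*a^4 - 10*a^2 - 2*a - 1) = -6*a^6 - a^5 - 8*a^4 + 6*a^3 - 13*a^2 + a - 1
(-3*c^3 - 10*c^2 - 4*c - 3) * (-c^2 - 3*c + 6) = 3*c^5 + 19*c^4 + 16*c^3 - 45*c^2 - 15*c - 18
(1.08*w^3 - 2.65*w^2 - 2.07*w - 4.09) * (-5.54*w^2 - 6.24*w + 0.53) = -5.9832*w^5 + 7.9418*w^4 + 28.5762*w^3 + 34.1709*w^2 + 24.4245*w - 2.1677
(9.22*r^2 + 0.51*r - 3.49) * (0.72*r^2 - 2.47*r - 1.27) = 6.6384*r^4 - 22.4062*r^3 - 15.4819*r^2 + 7.9726*r + 4.4323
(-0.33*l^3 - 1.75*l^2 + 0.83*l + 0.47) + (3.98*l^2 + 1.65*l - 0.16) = -0.33*l^3 + 2.23*l^2 + 2.48*l + 0.31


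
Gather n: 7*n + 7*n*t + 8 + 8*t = n*(7*t + 7) + 8*t + 8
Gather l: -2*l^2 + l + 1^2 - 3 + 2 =-2*l^2 + l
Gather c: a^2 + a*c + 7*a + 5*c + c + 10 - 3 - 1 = a^2 + 7*a + c*(a + 6) + 6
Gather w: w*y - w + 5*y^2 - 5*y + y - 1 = w*(y - 1) + 5*y^2 - 4*y - 1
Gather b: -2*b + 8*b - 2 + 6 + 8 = 6*b + 12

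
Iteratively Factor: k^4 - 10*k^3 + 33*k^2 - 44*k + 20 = (k - 2)*(k^3 - 8*k^2 + 17*k - 10) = (k - 2)*(k - 1)*(k^2 - 7*k + 10) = (k - 2)^2*(k - 1)*(k - 5)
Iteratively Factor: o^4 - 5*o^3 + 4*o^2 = (o - 1)*(o^3 - 4*o^2) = o*(o - 1)*(o^2 - 4*o) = o*(o - 4)*(o - 1)*(o)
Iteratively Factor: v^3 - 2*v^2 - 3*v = (v)*(v^2 - 2*v - 3) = v*(v - 3)*(v + 1)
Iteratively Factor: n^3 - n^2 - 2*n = (n - 2)*(n^2 + n) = n*(n - 2)*(n + 1)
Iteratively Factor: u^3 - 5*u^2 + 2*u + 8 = (u - 4)*(u^2 - u - 2) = (u - 4)*(u + 1)*(u - 2)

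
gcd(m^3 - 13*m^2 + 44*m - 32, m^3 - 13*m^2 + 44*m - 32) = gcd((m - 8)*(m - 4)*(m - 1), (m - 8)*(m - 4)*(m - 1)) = m^3 - 13*m^2 + 44*m - 32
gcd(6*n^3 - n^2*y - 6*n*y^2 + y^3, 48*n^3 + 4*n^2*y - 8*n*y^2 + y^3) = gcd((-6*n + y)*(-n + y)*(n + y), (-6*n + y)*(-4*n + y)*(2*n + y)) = -6*n + y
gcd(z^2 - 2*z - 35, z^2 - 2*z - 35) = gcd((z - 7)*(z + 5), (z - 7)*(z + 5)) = z^2 - 2*z - 35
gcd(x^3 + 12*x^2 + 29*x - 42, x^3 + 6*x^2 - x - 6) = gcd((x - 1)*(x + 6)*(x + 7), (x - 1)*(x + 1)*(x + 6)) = x^2 + 5*x - 6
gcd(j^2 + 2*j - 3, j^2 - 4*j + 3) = j - 1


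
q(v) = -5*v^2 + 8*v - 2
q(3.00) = -23.00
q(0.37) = 0.28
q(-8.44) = -425.69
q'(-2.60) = 34.00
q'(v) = 8 - 10*v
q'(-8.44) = 92.40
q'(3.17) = -23.70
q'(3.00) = -22.00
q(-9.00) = -479.00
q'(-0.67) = 14.70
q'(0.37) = 4.30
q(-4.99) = -166.42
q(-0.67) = -9.60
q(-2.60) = -56.60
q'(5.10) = -43.00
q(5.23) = -96.92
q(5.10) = -91.25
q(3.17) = -26.88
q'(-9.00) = 98.00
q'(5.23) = -44.30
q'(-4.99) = 57.90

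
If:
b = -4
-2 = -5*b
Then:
No Solution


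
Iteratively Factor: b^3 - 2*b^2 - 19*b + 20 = (b - 5)*(b^2 + 3*b - 4) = (b - 5)*(b + 4)*(b - 1)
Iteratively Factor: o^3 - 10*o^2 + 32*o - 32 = (o - 2)*(o^2 - 8*o + 16) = (o - 4)*(o - 2)*(o - 4)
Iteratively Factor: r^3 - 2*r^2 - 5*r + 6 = (r + 2)*(r^2 - 4*r + 3) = (r - 3)*(r + 2)*(r - 1)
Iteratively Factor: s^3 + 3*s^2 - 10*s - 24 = (s - 3)*(s^2 + 6*s + 8) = (s - 3)*(s + 4)*(s + 2)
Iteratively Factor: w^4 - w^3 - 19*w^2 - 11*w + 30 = (w + 3)*(w^3 - 4*w^2 - 7*w + 10) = (w - 1)*(w + 3)*(w^2 - 3*w - 10) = (w - 5)*(w - 1)*(w + 3)*(w + 2)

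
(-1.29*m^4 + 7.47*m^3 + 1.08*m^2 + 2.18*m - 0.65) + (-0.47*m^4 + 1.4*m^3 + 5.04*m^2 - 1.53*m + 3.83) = -1.76*m^4 + 8.87*m^3 + 6.12*m^2 + 0.65*m + 3.18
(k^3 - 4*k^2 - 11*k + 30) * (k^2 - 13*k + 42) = k^5 - 17*k^4 + 83*k^3 + 5*k^2 - 852*k + 1260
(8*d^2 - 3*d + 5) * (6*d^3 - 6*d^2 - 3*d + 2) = 48*d^5 - 66*d^4 + 24*d^3 - 5*d^2 - 21*d + 10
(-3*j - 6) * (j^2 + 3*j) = -3*j^3 - 15*j^2 - 18*j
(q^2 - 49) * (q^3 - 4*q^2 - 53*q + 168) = q^5 - 4*q^4 - 102*q^3 + 364*q^2 + 2597*q - 8232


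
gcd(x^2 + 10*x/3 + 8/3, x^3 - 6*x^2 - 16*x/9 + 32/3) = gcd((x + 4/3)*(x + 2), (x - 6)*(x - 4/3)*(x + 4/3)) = x + 4/3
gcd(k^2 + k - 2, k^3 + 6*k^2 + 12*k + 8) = k + 2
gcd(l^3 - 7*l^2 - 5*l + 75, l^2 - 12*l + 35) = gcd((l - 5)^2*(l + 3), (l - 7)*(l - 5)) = l - 5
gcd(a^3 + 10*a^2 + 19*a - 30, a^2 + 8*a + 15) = a + 5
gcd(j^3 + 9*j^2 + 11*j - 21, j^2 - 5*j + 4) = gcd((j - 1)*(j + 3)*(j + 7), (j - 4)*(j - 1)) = j - 1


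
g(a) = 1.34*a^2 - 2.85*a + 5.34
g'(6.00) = 13.23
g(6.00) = 36.48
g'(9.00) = 21.27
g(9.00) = 88.23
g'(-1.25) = -6.20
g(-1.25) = 11.00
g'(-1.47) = -6.79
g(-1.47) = 12.43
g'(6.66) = 15.00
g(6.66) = 45.80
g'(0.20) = -2.31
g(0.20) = 4.82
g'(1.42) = 0.96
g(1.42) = 3.99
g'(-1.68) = -7.35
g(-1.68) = 13.91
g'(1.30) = 0.63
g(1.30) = 3.90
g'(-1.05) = -5.66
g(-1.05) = 9.81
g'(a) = 2.68*a - 2.85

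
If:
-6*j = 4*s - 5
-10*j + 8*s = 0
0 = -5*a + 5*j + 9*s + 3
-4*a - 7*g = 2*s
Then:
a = 457/220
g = -1039/770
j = 5/11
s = 25/44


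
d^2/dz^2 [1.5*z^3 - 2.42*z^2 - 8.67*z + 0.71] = 9.0*z - 4.84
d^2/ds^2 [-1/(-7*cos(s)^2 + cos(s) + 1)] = (196*sin(s)^4 - 127*sin(s)^2 + 101*cos(s)/4 - 21*cos(3*s)/4 - 85)/(7*sin(s)^2 + cos(s) - 6)^3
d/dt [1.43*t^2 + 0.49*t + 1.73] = 2.86*t + 0.49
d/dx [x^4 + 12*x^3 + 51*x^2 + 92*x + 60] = 4*x^3 + 36*x^2 + 102*x + 92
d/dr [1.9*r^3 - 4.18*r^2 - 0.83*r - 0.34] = 5.7*r^2 - 8.36*r - 0.83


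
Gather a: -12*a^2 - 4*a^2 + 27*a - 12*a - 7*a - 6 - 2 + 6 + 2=-16*a^2 + 8*a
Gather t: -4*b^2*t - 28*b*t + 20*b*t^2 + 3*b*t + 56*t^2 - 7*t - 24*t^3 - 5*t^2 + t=-24*t^3 + t^2*(20*b + 51) + t*(-4*b^2 - 25*b - 6)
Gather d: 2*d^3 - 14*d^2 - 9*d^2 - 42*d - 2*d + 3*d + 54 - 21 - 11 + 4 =2*d^3 - 23*d^2 - 41*d + 26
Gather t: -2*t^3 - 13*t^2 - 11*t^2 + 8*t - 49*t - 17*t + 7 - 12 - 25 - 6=-2*t^3 - 24*t^2 - 58*t - 36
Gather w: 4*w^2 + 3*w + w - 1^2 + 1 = 4*w^2 + 4*w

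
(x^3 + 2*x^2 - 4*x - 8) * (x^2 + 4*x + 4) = x^5 + 6*x^4 + 8*x^3 - 16*x^2 - 48*x - 32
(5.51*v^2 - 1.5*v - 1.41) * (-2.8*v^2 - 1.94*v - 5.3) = -15.428*v^4 - 6.4894*v^3 - 22.345*v^2 + 10.6854*v + 7.473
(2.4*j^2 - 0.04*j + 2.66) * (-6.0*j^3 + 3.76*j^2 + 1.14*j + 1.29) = -14.4*j^5 + 9.264*j^4 - 13.3744*j^3 + 13.052*j^2 + 2.9808*j + 3.4314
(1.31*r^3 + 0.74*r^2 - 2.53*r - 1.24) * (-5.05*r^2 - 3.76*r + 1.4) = -6.6155*r^5 - 8.6626*r^4 + 11.8281*r^3 + 16.8108*r^2 + 1.1204*r - 1.736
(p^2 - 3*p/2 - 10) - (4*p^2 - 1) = -3*p^2 - 3*p/2 - 9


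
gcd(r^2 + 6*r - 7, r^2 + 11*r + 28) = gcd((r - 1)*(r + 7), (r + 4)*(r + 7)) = r + 7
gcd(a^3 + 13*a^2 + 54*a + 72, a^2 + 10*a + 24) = a^2 + 10*a + 24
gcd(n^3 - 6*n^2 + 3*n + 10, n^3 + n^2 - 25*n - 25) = n^2 - 4*n - 5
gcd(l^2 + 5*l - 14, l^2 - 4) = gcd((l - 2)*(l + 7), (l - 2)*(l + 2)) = l - 2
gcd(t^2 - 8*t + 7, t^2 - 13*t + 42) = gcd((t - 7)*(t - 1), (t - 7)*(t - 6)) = t - 7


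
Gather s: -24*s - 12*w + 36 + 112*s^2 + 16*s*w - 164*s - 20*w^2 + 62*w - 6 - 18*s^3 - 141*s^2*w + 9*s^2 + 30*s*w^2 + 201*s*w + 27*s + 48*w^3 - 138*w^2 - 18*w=-18*s^3 + s^2*(121 - 141*w) + s*(30*w^2 + 217*w - 161) + 48*w^3 - 158*w^2 + 32*w + 30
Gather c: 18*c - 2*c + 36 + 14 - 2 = 16*c + 48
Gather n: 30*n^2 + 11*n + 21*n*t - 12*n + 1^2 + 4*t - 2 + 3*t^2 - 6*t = 30*n^2 + n*(21*t - 1) + 3*t^2 - 2*t - 1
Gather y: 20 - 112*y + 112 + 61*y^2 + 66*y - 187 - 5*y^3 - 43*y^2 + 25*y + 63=-5*y^3 + 18*y^2 - 21*y + 8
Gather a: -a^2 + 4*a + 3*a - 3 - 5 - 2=-a^2 + 7*a - 10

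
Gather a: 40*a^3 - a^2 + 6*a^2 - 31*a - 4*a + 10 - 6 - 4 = 40*a^3 + 5*a^2 - 35*a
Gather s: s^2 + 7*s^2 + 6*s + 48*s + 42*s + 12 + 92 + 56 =8*s^2 + 96*s + 160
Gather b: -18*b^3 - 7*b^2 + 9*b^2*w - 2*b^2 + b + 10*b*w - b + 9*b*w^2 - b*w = -18*b^3 + b^2*(9*w - 9) + b*(9*w^2 + 9*w)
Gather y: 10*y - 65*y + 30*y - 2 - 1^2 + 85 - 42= 40 - 25*y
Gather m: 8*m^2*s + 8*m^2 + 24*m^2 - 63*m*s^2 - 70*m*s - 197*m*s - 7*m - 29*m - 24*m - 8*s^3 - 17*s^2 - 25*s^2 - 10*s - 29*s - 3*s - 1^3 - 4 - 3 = m^2*(8*s + 32) + m*(-63*s^2 - 267*s - 60) - 8*s^3 - 42*s^2 - 42*s - 8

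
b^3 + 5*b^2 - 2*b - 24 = (b - 2)*(b + 3)*(b + 4)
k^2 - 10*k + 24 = (k - 6)*(k - 4)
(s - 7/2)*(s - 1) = s^2 - 9*s/2 + 7/2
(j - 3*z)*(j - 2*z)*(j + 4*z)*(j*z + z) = j^4*z - j^3*z^2 + j^3*z - 14*j^2*z^3 - j^2*z^2 + 24*j*z^4 - 14*j*z^3 + 24*z^4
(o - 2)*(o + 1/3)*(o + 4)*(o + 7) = o^4 + 28*o^3/3 + 9*o^2 - 54*o - 56/3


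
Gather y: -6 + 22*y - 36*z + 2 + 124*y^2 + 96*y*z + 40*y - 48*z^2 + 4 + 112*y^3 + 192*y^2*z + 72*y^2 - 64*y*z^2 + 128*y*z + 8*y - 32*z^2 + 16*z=112*y^3 + y^2*(192*z + 196) + y*(-64*z^2 + 224*z + 70) - 80*z^2 - 20*z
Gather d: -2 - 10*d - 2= -10*d - 4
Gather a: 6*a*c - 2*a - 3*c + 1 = a*(6*c - 2) - 3*c + 1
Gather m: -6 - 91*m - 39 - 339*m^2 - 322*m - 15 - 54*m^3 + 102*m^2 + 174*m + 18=-54*m^3 - 237*m^2 - 239*m - 42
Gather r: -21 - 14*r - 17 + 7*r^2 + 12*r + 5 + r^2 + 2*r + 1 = 8*r^2 - 32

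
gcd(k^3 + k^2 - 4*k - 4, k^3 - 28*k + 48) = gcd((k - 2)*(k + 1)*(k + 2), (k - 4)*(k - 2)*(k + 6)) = k - 2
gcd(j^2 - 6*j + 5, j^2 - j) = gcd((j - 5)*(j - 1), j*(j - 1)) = j - 1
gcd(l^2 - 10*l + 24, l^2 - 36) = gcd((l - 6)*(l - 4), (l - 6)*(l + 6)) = l - 6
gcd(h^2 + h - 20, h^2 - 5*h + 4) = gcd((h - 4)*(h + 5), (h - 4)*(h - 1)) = h - 4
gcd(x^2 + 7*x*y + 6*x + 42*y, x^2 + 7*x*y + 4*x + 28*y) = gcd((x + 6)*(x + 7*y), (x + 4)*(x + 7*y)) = x + 7*y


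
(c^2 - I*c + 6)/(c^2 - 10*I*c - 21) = (c + 2*I)/(c - 7*I)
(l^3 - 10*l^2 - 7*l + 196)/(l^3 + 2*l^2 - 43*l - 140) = (l - 7)/(l + 5)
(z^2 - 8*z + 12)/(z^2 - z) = (z^2 - 8*z + 12)/(z*(z - 1))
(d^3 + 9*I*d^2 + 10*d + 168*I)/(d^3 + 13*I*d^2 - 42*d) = (d - 4*I)/d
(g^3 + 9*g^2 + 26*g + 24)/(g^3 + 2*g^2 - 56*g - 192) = (g^2 + 5*g + 6)/(g^2 - 2*g - 48)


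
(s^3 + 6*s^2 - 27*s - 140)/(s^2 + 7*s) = s - 1 - 20/s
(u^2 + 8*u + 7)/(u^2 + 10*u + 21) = (u + 1)/(u + 3)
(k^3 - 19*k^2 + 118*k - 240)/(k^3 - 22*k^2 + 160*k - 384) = (k - 5)/(k - 8)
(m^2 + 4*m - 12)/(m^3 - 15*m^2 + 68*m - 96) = (m^2 + 4*m - 12)/(m^3 - 15*m^2 + 68*m - 96)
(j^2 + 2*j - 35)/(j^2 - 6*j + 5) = (j + 7)/(j - 1)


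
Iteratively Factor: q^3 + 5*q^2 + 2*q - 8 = (q + 2)*(q^2 + 3*q - 4) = (q - 1)*(q + 2)*(q + 4)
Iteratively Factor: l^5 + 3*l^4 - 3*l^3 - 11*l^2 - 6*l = (l + 1)*(l^4 + 2*l^3 - 5*l^2 - 6*l) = (l + 1)^2*(l^3 + l^2 - 6*l) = (l + 1)^2*(l + 3)*(l^2 - 2*l) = (l - 2)*(l + 1)^2*(l + 3)*(l)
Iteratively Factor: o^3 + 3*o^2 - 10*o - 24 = (o - 3)*(o^2 + 6*o + 8) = (o - 3)*(o + 2)*(o + 4)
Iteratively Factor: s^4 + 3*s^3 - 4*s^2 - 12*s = (s + 3)*(s^3 - 4*s) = s*(s + 3)*(s^2 - 4) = s*(s + 2)*(s + 3)*(s - 2)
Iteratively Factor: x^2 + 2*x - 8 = (x - 2)*(x + 4)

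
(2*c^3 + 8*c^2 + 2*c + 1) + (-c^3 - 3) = c^3 + 8*c^2 + 2*c - 2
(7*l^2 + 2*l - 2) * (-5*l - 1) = -35*l^3 - 17*l^2 + 8*l + 2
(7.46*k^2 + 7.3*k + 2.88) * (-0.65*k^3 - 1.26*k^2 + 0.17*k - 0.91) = -4.849*k^5 - 14.1446*k^4 - 9.8018*k^3 - 9.1764*k^2 - 6.1534*k - 2.6208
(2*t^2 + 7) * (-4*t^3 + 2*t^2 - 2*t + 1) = -8*t^5 + 4*t^4 - 32*t^3 + 16*t^2 - 14*t + 7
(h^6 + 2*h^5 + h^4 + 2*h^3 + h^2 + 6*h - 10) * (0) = 0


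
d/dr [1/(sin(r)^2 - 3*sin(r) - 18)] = (3 - 2*sin(r))*cos(r)/((sin(r) - 6)^2*(sin(r) + 3)^2)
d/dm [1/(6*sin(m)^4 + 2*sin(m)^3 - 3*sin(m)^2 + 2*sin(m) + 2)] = 2*(-12*sin(m)^3 - 3*sin(m)^2 + 3*sin(m) - 1)*cos(m)/(6*sin(m)^4 + 2*sin(m)^3 - 3*sin(m)^2 + 2*sin(m) + 2)^2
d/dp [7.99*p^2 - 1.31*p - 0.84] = 15.98*p - 1.31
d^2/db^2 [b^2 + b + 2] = 2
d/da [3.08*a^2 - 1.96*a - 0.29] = 6.16*a - 1.96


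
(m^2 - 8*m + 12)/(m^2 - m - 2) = (m - 6)/(m + 1)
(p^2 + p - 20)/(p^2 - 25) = (p - 4)/(p - 5)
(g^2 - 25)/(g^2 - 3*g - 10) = (g + 5)/(g + 2)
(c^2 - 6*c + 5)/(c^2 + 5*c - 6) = (c - 5)/(c + 6)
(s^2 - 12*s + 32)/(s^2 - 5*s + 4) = (s - 8)/(s - 1)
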